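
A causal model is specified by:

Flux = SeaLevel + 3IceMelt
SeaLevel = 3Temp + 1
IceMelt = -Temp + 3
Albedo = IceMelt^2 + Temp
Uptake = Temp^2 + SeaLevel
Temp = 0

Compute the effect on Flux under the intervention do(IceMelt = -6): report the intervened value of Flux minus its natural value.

-27

do(IceMelt=-6) replaces the equation IceMelt = -Temp + 3 with the constant IceMelt = -6.
SeaLevel = 3Temp + 1  [with Temp=0]  = 1
Flux = SeaLevel + 3IceMelt  [with SeaLevel=1, IceMelt=-6]  = -17
Without intervention: IceMelt = -Temp + 3  [with Temp=0]  = 3; SeaLevel = 3Temp + 1  [with Temp=0]  = 1; Flux = SeaLevel + 3IceMelt  [with SeaLevel=1, IceMelt=3]  = 10.
Change = -17 − 10 = -27.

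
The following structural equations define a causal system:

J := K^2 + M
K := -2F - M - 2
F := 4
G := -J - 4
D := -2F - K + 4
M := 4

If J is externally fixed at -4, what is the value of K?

do(J=-4) replaces the equation J := K^2 + M with the constant J = -4.
K is not downstream of the intervention, so its value is determined by the original equations.
K = -2F - M - 2  [with F=4, M=4]  = -14

-14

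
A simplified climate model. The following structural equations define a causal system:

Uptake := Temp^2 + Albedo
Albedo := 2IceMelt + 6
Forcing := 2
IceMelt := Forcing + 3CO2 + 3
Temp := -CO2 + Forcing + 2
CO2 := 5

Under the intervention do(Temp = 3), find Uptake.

The intervention breaks the incoming arrows to Temp: Temp := -CO2 + Forcing + 2 no longer applies, and Temp = 3.
IceMelt = Forcing + 3CO2 + 3  [with Forcing=2, CO2=5]  = 20
Albedo = 2IceMelt + 6  [with IceMelt=20]  = 46
Uptake = Temp^2 + Albedo  [with Temp=3, Albedo=46]  = 55

55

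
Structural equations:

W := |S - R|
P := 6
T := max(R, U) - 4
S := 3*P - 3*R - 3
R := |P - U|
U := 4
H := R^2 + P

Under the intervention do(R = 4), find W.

The intervention breaks the incoming arrows to R: R := |P - U| no longer applies, and R = 4.
S = 3*P - 3*R - 3  [with P=6, R=4]  = 3
W = |S - R|  [with S=3, R=4]  = 1

1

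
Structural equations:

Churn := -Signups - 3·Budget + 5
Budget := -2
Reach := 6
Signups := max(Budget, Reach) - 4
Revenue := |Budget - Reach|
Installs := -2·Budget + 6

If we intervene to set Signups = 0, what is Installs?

Under do(Signups=0), the mechanism Signups := max(Budget, Reach) - 4 is discarded; Signups is fixed at 0.
Since Installs is not a descendant of the intervened variable, it is unaffected.
Installs = -2·Budget + 6  [with Budget=-2]  = 10

10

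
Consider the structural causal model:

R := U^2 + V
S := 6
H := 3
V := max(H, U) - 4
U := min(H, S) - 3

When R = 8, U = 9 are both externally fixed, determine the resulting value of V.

5

Under do(R = 8, U = 9), each intervened variable's structural equation is replaced by its fixed value.
V = max(H, U) - 4  [with H=3, U=9]  = 5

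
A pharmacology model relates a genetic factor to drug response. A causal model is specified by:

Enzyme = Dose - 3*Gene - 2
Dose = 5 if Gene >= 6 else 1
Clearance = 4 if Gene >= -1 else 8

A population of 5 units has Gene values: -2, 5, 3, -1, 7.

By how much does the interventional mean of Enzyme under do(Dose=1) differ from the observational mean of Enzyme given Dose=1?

-3.45

do(Dose=1) breaks Dose's dependence on Gene. With Dose=1 fixed, Enzyme across the units is 5, -16, -10, 2, -22, mean -8.2.
Conditioning on Dose=1 selects the 4 unit(s) with Gene ∈ {-2, 5, 3, -1}. Their Enzyme values: 5, -16, -10, 2. Mean = -4.75.
Difference = -8.2 − (-4.75) = -3.45.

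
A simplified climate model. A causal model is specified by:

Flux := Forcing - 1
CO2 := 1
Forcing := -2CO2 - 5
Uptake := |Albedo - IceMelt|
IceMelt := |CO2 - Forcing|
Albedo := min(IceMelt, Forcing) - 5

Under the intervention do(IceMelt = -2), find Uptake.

10

The intervention breaks the incoming arrows to IceMelt: IceMelt := |CO2 - Forcing| no longer applies, and IceMelt = -2.
Forcing = -2CO2 - 5  [with CO2=1]  = -7
Albedo = min(IceMelt, Forcing) - 5  [with IceMelt=-2, Forcing=-7]  = -12
Uptake = |Albedo - IceMelt|  [with Albedo=-12, IceMelt=-2]  = 10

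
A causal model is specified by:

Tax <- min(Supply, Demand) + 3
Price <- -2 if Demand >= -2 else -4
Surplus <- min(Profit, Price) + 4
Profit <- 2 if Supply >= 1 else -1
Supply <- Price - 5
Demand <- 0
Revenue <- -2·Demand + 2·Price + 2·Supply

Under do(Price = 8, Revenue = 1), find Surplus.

Setting Price = 8, Revenue = 1 by intervention discards those variables' equations.
Supply = Price - 5  [with Price=8]  = 3
Profit = 2 if Supply >= 1 else -1  [with Supply=3]  = 2
Surplus = min(Profit, Price) + 4  [with Profit=2, Price=8]  = 6

6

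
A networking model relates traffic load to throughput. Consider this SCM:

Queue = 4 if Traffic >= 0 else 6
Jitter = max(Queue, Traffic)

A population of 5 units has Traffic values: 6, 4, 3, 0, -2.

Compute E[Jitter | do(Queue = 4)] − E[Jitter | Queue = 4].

-0.1

Under do(Queue=4), Queue's equation is replaced by Queue=4 for every unit. Per-unit Jitter: 6, 4, 4, 4, 4. Mean = 4.4.
E[Jitter|Queue=4] averages over only the 4 units with Queue=4 (Traffic = 6, 4, 3, 0): Jitter = 6, 4, 4, 4, mean 4.5.
Difference = 4.4 − 4.5 = -0.1.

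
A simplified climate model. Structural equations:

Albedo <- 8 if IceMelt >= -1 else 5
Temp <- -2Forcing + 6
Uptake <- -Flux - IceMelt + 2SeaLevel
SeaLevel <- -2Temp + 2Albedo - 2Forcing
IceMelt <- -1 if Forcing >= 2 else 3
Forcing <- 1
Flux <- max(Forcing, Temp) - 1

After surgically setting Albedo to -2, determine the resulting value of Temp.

The intervention breaks the incoming arrows to Albedo: Albedo <- 8 if IceMelt >= -1 else 5 no longer applies, and Albedo = -2.
Since Temp is not a descendant of the intervened variable, it is unaffected.
Temp = -2Forcing + 6  [with Forcing=1]  = 4

4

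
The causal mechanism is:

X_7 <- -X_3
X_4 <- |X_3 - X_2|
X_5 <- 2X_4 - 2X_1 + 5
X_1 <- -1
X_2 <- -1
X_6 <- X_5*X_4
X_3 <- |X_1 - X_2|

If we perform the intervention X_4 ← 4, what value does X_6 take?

60

Under do(X_4=4), the mechanism X_4 <- |X_3 - X_2| is discarded; X_4 is fixed at 4.
X_5 = 2X_4 - 2X_1 + 5  [with X_4=4, X_1=-1]  = 15
X_6 = X_5*X_4  [with X_5=15, X_4=4]  = 60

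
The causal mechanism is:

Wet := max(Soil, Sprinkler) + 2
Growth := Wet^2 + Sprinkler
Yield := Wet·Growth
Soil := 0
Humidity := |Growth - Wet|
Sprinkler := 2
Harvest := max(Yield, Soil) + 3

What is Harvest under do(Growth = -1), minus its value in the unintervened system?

The intervention breaks the incoming arrows to Growth: Growth := Wet^2 + Sprinkler no longer applies, and Growth = -1.
Wet = max(Soil, Sprinkler) + 2  [with Soil=0, Sprinkler=2]  = 4
Yield = Wet·Growth  [with Wet=4, Growth=-1]  = -4
Harvest = max(Yield, Soil) + 3  [with Yield=-4, Soil=0]  = 3
Without intervention: Wet = max(Soil, Sprinkler) + 2  [with Soil=0, Sprinkler=2]  = 4; Growth = Wet^2 + Sprinkler  [with Wet=4, Sprinkler=2]  = 18; Yield = Wet·Growth  [with Wet=4, Growth=18]  = 72; Harvest = max(Yield, Soil) + 3  [with Yield=72, Soil=0]  = 75.
Change = 3 − 75 = -72.

-72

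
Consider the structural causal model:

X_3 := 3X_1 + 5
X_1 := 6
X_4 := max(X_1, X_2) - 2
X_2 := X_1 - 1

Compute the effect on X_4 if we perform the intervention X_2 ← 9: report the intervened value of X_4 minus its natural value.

3

Under do(X_2=9), the mechanism X_2 := X_1 - 1 is discarded; X_2 is fixed at 9.
X_4 = max(X_1, X_2) - 2  [with X_1=6, X_2=9]  = 7
Without intervention: X_2 = X_1 - 1  [with X_1=6]  = 5; X_4 = max(X_1, X_2) - 2  [with X_1=6, X_2=5]  = 4.
Change = 7 − 4 = 3.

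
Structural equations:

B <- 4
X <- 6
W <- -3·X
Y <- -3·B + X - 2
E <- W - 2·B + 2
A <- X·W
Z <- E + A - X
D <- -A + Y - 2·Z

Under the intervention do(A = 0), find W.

do(A=0) replaces the equation A <- X·W with the constant A = 0.
W is not downstream of the intervention, so its value is determined by the original equations.
W = -3·X  [with X=6]  = -18

-18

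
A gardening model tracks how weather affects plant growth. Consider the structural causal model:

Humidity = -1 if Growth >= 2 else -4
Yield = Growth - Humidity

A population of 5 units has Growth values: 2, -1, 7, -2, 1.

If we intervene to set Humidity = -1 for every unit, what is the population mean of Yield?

2.4

The intervention sets Humidity=-1 in all 5 units regardless of Growth. Recomputing Yield per unit gives 3, 0, 8, -1, 2; average 2.4.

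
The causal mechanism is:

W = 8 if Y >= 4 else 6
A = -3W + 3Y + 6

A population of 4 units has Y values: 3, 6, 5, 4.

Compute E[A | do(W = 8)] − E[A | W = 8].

Under do(W=8), W's equation is replaced by W=8 for every unit. Per-unit A: -9, 0, -3, -6. Mean = -4.5.
Observing W=8 restricts to units where W's equation naturally yields 8: Y ∈ {6, 5, 4}. In that subpopulation A = 0, -3, -6, mean -3.
Difference = -4.5 − (-3) = -1.5.

-1.5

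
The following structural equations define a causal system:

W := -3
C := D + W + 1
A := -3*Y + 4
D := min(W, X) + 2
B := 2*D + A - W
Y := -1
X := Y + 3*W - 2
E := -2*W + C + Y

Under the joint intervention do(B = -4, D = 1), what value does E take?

Under do(B = -4, D = 1), each intervened variable's structural equation is replaced by its fixed value.
C = D + W + 1  [with D=1, W=-3]  = -1
E = -2*W + C + Y  [with W=-3, C=-1, Y=-1]  = 4

4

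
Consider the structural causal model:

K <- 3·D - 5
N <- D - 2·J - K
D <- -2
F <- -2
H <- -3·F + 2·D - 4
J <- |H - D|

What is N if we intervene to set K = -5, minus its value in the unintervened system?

The intervention breaks the incoming arrows to K: K <- 3·D - 5 no longer applies, and K = -5.
H = -3·F + 2·D - 4  [with F=-2, D=-2]  = -2
J = |H - D|  [with H=-2, D=-2]  = 0
N = D - 2·J - K  [with D=-2, J=0, K=-5]  = 3
Without intervention: K = 3·D - 5  [with D=-2]  = -11; H = -3·F + 2·D - 4  [with F=-2, D=-2]  = -2; J = |H - D|  [with H=-2, D=-2]  = 0; N = D - 2·J - K  [with D=-2, J=0, K=-11]  = 9.
Change = 3 − 9 = -6.

-6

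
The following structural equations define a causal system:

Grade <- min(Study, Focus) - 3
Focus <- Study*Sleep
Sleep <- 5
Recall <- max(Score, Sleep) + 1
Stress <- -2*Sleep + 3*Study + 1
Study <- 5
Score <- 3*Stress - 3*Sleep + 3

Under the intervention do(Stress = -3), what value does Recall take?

The intervention breaks the incoming arrows to Stress: Stress <- -2*Sleep + 3*Study + 1 no longer applies, and Stress = -3.
Score = 3*Stress - 3*Sleep + 3  [with Stress=-3, Sleep=5]  = -21
Recall = max(Score, Sleep) + 1  [with Score=-21, Sleep=5]  = 6

6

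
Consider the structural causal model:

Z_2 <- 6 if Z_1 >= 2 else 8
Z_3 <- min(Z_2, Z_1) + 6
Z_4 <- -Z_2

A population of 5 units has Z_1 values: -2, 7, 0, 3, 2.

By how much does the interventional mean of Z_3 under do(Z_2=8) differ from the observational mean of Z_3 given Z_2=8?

Under do(Z_2=8), Z_2's equation is replaced by Z_2=8 for every unit. Per-unit Z_3: 4, 13, 6, 9, 8. Mean = 8.
Conditioning on Z_2=8 selects the 2 unit(s) with Z_1 ∈ {-2, 0}. Their Z_3 values: 4, 6. Mean = 5.
Difference = 8 − 5 = 3.

3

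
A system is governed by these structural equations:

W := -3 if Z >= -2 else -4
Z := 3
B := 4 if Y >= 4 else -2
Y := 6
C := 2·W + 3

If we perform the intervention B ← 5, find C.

-3

The intervention breaks the incoming arrows to B: B := 4 if Y >= 4 else -2 no longer applies, and B = 5.
Since C is not a descendant of the intervened variable, it is unaffected.
W = -3 if Z >= -2 else -4  [with Z=3]  = -3
C = 2·W + 3  [with W=-3]  = -3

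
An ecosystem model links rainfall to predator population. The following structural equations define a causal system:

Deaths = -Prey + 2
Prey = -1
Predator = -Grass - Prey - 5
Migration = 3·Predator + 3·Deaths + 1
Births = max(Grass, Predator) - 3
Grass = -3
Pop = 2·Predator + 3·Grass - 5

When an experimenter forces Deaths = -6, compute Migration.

-20

The intervention breaks the incoming arrows to Deaths: Deaths = -Prey + 2 no longer applies, and Deaths = -6.
Predator = -Grass - Prey - 5  [with Grass=-3, Prey=-1]  = -1
Migration = 3·Predator + 3·Deaths + 1  [with Predator=-1, Deaths=-6]  = -20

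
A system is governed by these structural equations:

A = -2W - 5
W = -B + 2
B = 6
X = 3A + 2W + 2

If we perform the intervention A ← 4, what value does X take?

6

The intervention breaks the incoming arrows to A: A = -2W - 5 no longer applies, and A = 4.
W = -B + 2  [with B=6]  = -4
X = 3A + 2W + 2  [with A=4, W=-4]  = 6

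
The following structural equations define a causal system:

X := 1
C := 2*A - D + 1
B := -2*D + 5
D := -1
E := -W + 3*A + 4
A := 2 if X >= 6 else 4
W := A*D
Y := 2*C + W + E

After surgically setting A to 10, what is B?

The intervention breaks the incoming arrows to A: A := 2 if X >= 6 else 4 no longer applies, and A = 10.
Since B is not a descendant of the intervened variable, it is unaffected.
B = -2*D + 5  [with D=-1]  = 7

7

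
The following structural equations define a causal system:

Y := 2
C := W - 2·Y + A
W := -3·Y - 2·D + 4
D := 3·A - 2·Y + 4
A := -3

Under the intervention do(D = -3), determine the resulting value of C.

-3

do(D=-3) replaces the equation D := 3·A - 2·Y + 4 with the constant D = -3.
W = -3·Y - 2·D + 4  [with Y=2, D=-3]  = 4
C = W - 2·Y + A  [with W=4, Y=2, A=-3]  = -3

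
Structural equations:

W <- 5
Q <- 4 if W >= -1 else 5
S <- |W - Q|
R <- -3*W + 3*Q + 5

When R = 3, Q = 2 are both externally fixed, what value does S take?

Setting R = 3, Q = 2 by intervention discards those variables' equations.
S = |W - Q|  [with W=5, Q=2]  = 3

3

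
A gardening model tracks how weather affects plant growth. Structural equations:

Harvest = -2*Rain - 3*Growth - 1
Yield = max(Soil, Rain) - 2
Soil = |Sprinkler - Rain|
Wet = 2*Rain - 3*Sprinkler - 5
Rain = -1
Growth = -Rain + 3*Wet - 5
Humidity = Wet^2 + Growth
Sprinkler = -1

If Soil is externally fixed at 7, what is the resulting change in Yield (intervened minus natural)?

The intervention breaks the incoming arrows to Soil: Soil = |Sprinkler - Rain| no longer applies, and Soil = 7.
Yield = max(Soil, Rain) - 2  [with Soil=7, Rain=-1]  = 5
Without intervention: Soil = |Sprinkler - Rain|  [with Sprinkler=-1, Rain=-1]  = 0; Yield = max(Soil, Rain) - 2  [with Soil=0, Rain=-1]  = -2.
Change = 5 − (-2) = 7.

7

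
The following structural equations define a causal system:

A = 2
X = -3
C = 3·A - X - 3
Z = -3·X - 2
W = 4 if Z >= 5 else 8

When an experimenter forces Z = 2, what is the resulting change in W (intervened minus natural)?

Intervening sets Z = 2 and removes its equation (Z = -3·X - 2).
W = 4 if Z >= 5 else 8  [with Z=2]  = 8
Without intervention: Z = -3·X - 2  [with X=-3]  = 7; W = 4 if Z >= 5 else 8  [with Z=7]  = 4.
Change = 8 − 4 = 4.

4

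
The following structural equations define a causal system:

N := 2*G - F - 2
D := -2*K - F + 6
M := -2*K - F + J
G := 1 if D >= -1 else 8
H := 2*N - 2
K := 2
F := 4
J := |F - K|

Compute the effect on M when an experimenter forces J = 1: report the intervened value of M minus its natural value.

-1

The intervention breaks the incoming arrows to J: J := |F - K| no longer applies, and J = 1.
M = -2*K - F + J  [with K=2, F=4, J=1]  = -7
Without intervention: J = |F - K|  [with F=4, K=2]  = 2; M = -2*K - F + J  [with K=2, F=4, J=2]  = -6.
Change = -7 − (-6) = -1.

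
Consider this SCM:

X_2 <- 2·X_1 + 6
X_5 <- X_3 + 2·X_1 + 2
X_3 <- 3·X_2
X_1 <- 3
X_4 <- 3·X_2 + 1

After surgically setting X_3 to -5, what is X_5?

do(X_3=-5) replaces the equation X_3 <- 3·X_2 with the constant X_3 = -5.
X_5 = X_3 + 2·X_1 + 2  [with X_3=-5, X_1=3]  = 3

3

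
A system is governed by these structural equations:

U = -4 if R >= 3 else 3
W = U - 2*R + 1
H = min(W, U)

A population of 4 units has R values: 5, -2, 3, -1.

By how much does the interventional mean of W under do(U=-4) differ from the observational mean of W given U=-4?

Every unit gets U=-4 under the intervention. W values become -13, 1, -9, -1; E[W|do(U=-4)] = -5.5.
Observing U=-4 restricts to units where U's equation naturally yields -4: R ∈ {5, 3}. In that subpopulation W = -13, -9, mean -11.
Difference = -5.5 − (-11) = 5.5.

5.5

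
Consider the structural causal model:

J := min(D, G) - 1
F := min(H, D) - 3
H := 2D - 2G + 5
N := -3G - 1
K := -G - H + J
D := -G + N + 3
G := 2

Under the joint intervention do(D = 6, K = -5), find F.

3

Under do(D = 6, K = -5), each intervened variable's structural equation is replaced by its fixed value.
H = 2D - 2G + 5  [with D=6, G=2]  = 13
F = min(H, D) - 3  [with H=13, D=6]  = 3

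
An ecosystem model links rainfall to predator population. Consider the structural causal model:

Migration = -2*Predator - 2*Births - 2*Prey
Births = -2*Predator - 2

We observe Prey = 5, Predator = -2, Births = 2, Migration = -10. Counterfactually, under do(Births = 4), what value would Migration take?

The intervention breaks the incoming arrows to Births: Births = -2*Predator - 2 no longer applies, and Births = 4.
Migration = -2*Predator - 2*Births - 2*Prey  [with Predator=-2, Births=4, Prey=5]  = -14

-14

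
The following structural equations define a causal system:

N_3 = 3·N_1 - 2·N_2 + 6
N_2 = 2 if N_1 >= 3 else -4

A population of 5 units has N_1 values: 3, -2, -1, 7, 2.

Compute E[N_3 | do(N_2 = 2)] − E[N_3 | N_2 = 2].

do(N_2=2) breaks N_2's dependence on N_1. With N_2=2 fixed, N_3 across the units is 11, -4, -1, 23, 8, mean 7.4.
Conditioning on N_2=2 selects the 2 unit(s) with N_1 ∈ {3, 7}. Their N_3 values: 11, 23. Mean = 17.
Difference = 7.4 − 17 = -9.6.

-9.6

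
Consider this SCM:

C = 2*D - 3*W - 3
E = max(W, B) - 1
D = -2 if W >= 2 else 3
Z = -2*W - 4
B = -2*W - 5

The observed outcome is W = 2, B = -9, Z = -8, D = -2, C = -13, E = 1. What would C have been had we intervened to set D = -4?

-17

Intervening sets D = -4 and removes its equation (D = -2 if W >= 2 else 3).
C = 2*D - 3*W - 3  [with D=-4, W=2]  = -17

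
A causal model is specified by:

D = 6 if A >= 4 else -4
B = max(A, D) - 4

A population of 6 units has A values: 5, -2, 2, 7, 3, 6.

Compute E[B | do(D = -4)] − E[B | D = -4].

Every unit gets D=-4 under the intervention. B values become 1, -6, -2, 3, -1, 2; E[B|do(D=-4)] = -0.5.
Observing D=-4 restricts to units where D's equation naturally yields -4: A ∈ {-2, 2, 3}. In that subpopulation B = -6, -2, -1, mean -3.
Difference = -0.5 − (-3) = 2.5.

2.5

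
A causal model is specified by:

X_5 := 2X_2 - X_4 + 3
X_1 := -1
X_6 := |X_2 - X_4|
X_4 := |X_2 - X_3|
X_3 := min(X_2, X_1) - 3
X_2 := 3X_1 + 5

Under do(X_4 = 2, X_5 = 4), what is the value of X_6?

The joint intervention fixes X_4 = 2, X_5 = 4, removing each variable's own equation.
X_2 = 3X_1 + 5  [with X_1=-1]  = 2
X_6 = |X_2 - X_4|  [with X_2=2, X_4=2]  = 0

0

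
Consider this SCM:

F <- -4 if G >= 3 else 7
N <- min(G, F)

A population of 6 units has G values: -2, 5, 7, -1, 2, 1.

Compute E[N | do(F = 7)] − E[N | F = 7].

2

Under do(F=7), F's equation is replaced by F=7 for every unit. Per-unit N: -2, 5, 7, -1, 2, 1. Mean = 2.
Observing F=7 restricts to units where F's equation naturally yields 7: G ∈ {-2, -1, 2, 1}. In that subpopulation N = -2, -1, 2, 1, mean 0.
Difference = 2 − 0 = 2.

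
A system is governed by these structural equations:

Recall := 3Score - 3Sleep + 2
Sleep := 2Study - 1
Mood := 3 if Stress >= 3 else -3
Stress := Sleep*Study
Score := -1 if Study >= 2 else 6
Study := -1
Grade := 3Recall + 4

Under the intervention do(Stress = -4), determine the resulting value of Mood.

-3

do(Stress=-4) replaces the equation Stress := Sleep*Study with the constant Stress = -4.
Mood = 3 if Stress >= 3 else -3  [with Stress=-4]  = -3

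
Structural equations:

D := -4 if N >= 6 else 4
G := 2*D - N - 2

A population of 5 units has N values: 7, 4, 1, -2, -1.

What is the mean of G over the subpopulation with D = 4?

Observing D=4 restricts to units where D's equation naturally yields 4: N ∈ {4, 1, -2, -1}. In that subpopulation G = 2, 5, 8, 7, mean 5.5.

5.5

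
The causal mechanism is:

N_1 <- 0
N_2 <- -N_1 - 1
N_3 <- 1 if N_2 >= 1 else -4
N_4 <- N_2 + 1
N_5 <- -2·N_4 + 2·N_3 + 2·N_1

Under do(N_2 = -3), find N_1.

Under do(N_2=-3), the mechanism N_2 <- -N_1 - 1 is discarded; N_2 is fixed at -3.
N_1 is not downstream of the intervention, so its value is determined by the original equations.

0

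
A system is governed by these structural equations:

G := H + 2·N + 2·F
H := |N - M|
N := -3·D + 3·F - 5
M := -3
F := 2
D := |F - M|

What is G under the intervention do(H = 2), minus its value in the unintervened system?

The intervention breaks the incoming arrows to H: H := |N - M| no longer applies, and H = 2.
D = |F - M|  [with F=2, M=-3]  = 5
N = -3·D + 3·F - 5  [with D=5, F=2]  = -14
G = H + 2·N + 2·F  [with H=2, N=-14, F=2]  = -22
Without intervention: D = |F - M|  [with F=2, M=-3]  = 5; N = -3·D + 3·F - 5  [with D=5, F=2]  = -14; H = |N - M|  [with N=-14, M=-3]  = 11; G = H + 2·N + 2·F  [with H=11, N=-14, F=2]  = -13.
Change = -22 − (-13) = -9.

-9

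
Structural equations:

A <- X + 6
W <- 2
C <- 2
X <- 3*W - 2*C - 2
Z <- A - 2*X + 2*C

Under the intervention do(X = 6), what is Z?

4

do(X=6) replaces the equation X <- 3*W - 2*C - 2 with the constant X = 6.
A = X + 6  [with X=6]  = 12
Z = A - 2*X + 2*C  [with A=12, X=6, C=2]  = 4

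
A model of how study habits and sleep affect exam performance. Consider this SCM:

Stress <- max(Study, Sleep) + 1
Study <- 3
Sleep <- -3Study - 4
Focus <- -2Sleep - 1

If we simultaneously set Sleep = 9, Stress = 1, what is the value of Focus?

Setting Sleep = 9, Stress = 1 by intervention discards those variables' equations.
Focus = -2Sleep - 1  [with Sleep=9]  = -19

-19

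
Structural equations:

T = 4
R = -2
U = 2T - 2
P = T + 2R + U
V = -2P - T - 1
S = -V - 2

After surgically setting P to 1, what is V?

Intervening sets P = 1 and removes its equation (P = T + 2R + U).
V = -2P - T - 1  [with P=1, T=4]  = -7

-7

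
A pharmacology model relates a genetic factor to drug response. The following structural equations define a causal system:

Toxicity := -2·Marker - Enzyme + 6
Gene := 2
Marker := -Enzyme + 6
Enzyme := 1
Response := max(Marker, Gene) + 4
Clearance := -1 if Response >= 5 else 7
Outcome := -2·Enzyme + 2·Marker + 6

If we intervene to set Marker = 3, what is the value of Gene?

Under do(Marker=3), the mechanism Marker := -Enzyme + 6 is discarded; Marker is fixed at 3.
Gene is not downstream of the intervention, so its value is determined by the original equations.

2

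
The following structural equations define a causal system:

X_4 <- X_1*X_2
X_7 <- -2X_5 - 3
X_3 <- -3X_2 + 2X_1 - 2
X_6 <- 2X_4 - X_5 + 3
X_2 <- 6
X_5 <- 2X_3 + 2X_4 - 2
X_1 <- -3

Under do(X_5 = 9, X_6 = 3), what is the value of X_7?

Under do(X_5 = 9, X_6 = 3), each intervened variable's structural equation is replaced by its fixed value.
X_7 = -2X_5 - 3  [with X_5=9]  = -21

-21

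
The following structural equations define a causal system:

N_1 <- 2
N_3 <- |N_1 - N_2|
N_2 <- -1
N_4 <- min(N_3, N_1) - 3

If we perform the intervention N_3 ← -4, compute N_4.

-7

The intervention breaks the incoming arrows to N_3: N_3 <- |N_1 - N_2| no longer applies, and N_3 = -4.
N_4 = min(N_3, N_1) - 3  [with N_3=-4, N_1=2]  = -7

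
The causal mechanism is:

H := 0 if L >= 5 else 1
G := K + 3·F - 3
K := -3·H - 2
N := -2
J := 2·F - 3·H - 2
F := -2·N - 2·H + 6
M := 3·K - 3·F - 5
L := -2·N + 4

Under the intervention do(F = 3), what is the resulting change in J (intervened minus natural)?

do(F=3) replaces the equation F := -2·N - 2·H + 6 with the constant F = 3.
L = -2·N + 4  [with N=-2]  = 8
H = 0 if L >= 5 else 1  [with L=8]  = 0
J = 2·F - 3·H - 2  [with F=3, H=0]  = 4
Without intervention: L = -2·N + 4  [with N=-2]  = 8; H = 0 if L >= 5 else 1  [with L=8]  = 0; F = -2·N - 2·H + 6  [with N=-2, H=0]  = 10; J = 2·F - 3·H - 2  [with F=10, H=0]  = 18.
Change = 4 − 18 = -14.

-14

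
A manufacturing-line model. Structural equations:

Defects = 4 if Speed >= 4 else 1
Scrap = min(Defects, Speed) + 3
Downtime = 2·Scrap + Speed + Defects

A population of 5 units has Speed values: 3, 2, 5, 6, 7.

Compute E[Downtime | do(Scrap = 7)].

21.4

Under do(Scrap=7), Scrap's equation is replaced by Scrap=7 for every unit. Per-unit Downtime: 18, 17, 23, 24, 25. Mean = 21.4.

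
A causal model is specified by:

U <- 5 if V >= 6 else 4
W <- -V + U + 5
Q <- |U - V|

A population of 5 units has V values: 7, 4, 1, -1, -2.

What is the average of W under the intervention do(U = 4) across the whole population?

Under do(U=4), U's equation is replaced by U=4 for every unit. Per-unit W: 2, 5, 8, 10, 11. Mean = 7.2.

7.2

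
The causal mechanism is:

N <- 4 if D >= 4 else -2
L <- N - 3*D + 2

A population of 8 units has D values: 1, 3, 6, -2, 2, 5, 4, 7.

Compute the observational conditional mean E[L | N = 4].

-10.5

Observing N=4 restricts to units where N's equation naturally yields 4: D ∈ {6, 5, 4, 7}. In that subpopulation L = -12, -9, -6, -15, mean -10.5.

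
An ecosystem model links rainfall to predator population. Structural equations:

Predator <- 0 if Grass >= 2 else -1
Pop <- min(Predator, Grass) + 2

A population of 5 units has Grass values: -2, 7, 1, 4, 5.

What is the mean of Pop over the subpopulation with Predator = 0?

Observing Predator=0 restricts to units where Predator's equation naturally yields 0: Grass ∈ {7, 4, 5}. In that subpopulation Pop = 2, 2, 2, mean 2.

2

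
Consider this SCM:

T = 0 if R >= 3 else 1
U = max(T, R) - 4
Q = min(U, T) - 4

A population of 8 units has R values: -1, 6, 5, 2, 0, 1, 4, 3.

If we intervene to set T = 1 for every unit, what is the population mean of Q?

-5.25

The intervention sets T=1 in all 8 units regardless of R. Recomputing Q per unit gives -7, -3, -3, -6, -7, -7, -4, -5; average -5.25.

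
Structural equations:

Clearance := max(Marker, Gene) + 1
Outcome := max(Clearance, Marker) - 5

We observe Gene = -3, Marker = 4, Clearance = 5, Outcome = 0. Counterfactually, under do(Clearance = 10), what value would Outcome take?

5

The intervention breaks the incoming arrows to Clearance: Clearance := max(Marker, Gene) + 1 no longer applies, and Clearance = 10.
Outcome = max(Clearance, Marker) - 5  [with Clearance=10, Marker=4]  = 5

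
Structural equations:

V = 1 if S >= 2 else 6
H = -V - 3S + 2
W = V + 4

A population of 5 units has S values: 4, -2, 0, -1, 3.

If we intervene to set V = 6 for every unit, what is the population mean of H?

Every unit gets V=6 under the intervention. H values become -16, 2, -4, -1, -13; E[H|do(V=6)] = -6.4.

-6.4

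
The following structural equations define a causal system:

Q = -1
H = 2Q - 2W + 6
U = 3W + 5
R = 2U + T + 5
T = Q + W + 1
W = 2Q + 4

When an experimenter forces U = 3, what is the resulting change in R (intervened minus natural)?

The intervention breaks the incoming arrows to U: U = 3W + 5 no longer applies, and U = 3.
W = 2Q + 4  [with Q=-1]  = 2
T = Q + W + 1  [with Q=-1, W=2]  = 2
R = 2U + T + 5  [with U=3, T=2]  = 13
Without intervention: W = 2Q + 4  [with Q=-1]  = 2; T = Q + W + 1  [with Q=-1, W=2]  = 2; U = 3W + 5  [with W=2]  = 11; R = 2U + T + 5  [with U=11, T=2]  = 29.
Change = 13 − 29 = -16.

-16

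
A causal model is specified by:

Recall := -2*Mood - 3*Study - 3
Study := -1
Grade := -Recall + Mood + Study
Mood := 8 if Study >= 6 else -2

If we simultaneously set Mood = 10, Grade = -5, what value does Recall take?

The joint intervention fixes Mood = 10, Grade = -5, removing each variable's own equation.
Recall = -2*Mood - 3*Study - 3  [with Mood=10, Study=-1]  = -20

-20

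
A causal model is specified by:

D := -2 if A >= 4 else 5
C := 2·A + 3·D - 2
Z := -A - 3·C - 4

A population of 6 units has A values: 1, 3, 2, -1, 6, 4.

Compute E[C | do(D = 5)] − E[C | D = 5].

2.5

The intervention sets D=5 in all 6 units regardless of A. Recomputing C per unit gives 15, 19, 17, 11, 25, 21; average 18.
Observing D=5 restricts to units where D's equation naturally yields 5: A ∈ {1, 3, 2, -1}. In that subpopulation C = 15, 19, 17, 11, mean 15.5.
Difference = 18 − 15.5 = 2.5.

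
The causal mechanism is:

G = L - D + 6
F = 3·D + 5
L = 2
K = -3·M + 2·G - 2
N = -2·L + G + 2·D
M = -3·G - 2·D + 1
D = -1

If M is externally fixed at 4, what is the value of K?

Intervening sets M = 4 and removes its equation (M = -3·G - 2·D + 1).
G = L - D + 6  [with L=2, D=-1]  = 9
K = -3·M + 2·G - 2  [with M=4, G=9]  = 4

4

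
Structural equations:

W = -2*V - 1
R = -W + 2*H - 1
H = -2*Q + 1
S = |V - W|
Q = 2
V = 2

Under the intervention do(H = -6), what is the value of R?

-8

The intervention breaks the incoming arrows to H: H = -2*Q + 1 no longer applies, and H = -6.
W = -2*V - 1  [with V=2]  = -5
R = -W + 2*H - 1  [with W=-5, H=-6]  = -8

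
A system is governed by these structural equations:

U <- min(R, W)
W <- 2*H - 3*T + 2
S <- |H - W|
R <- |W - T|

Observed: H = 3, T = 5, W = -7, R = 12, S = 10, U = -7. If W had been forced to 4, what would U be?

1

The intervention breaks the incoming arrows to W: W <- 2*H - 3*T + 2 no longer applies, and W = 4.
R = |W - T|  [with W=4, T=5]  = 1
U = min(R, W)  [with R=1, W=4]  = 1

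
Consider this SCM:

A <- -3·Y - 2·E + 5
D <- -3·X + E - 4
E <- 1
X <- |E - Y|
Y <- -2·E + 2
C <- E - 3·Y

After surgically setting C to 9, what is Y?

do(C=9) replaces the equation C <- E - 3·Y with the constant C = 9.
Y is not downstream of the intervention, so its value is determined by the original equations.
Y = -2·E + 2  [with E=1]  = 0

0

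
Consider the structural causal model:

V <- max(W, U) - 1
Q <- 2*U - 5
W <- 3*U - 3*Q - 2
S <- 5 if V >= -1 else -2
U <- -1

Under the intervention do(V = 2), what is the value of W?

16

Under do(V=2), the mechanism V <- max(W, U) - 1 is discarded; V is fixed at 2.
Since W is not a descendant of the intervened variable, it is unaffected.
Q = 2*U - 5  [with U=-1]  = -7
W = 3*U - 3*Q - 2  [with U=-1, Q=-7]  = 16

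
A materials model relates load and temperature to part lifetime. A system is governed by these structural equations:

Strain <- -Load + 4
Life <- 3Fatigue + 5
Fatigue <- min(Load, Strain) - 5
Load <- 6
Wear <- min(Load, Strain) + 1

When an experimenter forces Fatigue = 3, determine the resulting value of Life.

Intervening sets Fatigue = 3 and removes its equation (Fatigue <- min(Load, Strain) - 5).
Life = 3Fatigue + 5  [with Fatigue=3]  = 14

14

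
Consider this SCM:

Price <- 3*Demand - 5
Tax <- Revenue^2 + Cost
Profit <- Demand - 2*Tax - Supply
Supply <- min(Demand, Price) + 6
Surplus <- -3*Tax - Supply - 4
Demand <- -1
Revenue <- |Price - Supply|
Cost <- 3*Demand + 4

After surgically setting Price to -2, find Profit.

-79

Under do(Price=-2), the mechanism Price <- 3*Demand - 5 is discarded; Price is fixed at -2.
Supply = min(Demand, Price) + 6  [with Demand=-1, Price=-2]  = 4
Cost = 3*Demand + 4  [with Demand=-1]  = 1
Revenue = |Price - Supply|  [with Price=-2, Supply=4]  = 6
Tax = Revenue^2 + Cost  [with Revenue=6, Cost=1]  = 37
Profit = Demand - 2*Tax - Supply  [with Demand=-1, Tax=37, Supply=4]  = -79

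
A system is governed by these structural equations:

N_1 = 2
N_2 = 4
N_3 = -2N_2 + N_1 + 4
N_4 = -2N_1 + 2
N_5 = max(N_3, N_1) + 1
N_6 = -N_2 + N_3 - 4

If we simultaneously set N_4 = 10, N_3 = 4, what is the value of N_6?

-4

The joint intervention fixes N_4 = 10, N_3 = 4, removing each variable's own equation.
N_6 = -N_2 + N_3 - 4  [with N_2=4, N_3=4]  = -4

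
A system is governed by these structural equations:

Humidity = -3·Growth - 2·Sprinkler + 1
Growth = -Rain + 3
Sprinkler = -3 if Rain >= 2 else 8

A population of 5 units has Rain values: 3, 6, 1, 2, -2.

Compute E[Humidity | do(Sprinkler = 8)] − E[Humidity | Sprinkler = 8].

7.5

do(Sprinkler=8) breaks Sprinkler's dependence on Rain. With Sprinkler=8 fixed, Humidity across the units is -15, -6, -21, -18, -30, mean -18.
Observing Sprinkler=8 restricts to units where Sprinkler's equation naturally yields 8: Rain ∈ {1, -2}. In that subpopulation Humidity = -21, -30, mean -25.5.
Difference = -18 − (-25.5) = 7.5.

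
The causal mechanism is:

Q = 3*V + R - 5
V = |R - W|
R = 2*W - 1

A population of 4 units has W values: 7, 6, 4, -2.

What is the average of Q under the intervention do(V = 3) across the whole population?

10.5

do(V=3) breaks V's dependence on W. With V=3 fixed, Q across the units is 17, 15, 11, -1, mean 10.5.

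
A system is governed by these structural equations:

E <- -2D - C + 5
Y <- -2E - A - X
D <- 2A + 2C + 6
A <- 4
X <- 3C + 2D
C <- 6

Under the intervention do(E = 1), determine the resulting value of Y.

The intervention breaks the incoming arrows to E: E <- -2D - C + 5 no longer applies, and E = 1.
D = 2A + 2C + 6  [with A=4, C=6]  = 26
X = 3C + 2D  [with C=6, D=26]  = 70
Y = -2E - A - X  [with E=1, A=4, X=70]  = -76

-76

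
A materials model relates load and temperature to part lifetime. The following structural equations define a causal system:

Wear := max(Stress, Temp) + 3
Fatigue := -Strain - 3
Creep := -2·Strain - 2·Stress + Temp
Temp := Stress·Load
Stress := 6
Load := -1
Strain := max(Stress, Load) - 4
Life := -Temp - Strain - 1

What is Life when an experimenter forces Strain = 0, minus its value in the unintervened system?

2

The intervention breaks the incoming arrows to Strain: Strain := max(Stress, Load) - 4 no longer applies, and Strain = 0.
Temp = Stress·Load  [with Stress=6, Load=-1]  = -6
Life = -Temp - Strain - 1  [with Temp=-6, Strain=0]  = 5
Without intervention: Strain = max(Stress, Load) - 4  [with Stress=6, Load=-1]  = 2; Temp = Stress·Load  [with Stress=6, Load=-1]  = -6; Life = -Temp - Strain - 1  [with Temp=-6, Strain=2]  = 3.
Change = 5 − 3 = 2.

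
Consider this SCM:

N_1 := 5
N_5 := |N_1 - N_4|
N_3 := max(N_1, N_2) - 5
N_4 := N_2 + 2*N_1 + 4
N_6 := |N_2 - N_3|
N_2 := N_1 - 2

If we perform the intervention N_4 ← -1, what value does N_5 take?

6

Intervening sets N_4 = -1 and removes its equation (N_4 := N_2 + 2*N_1 + 4).
N_5 = |N_1 - N_4|  [with N_1=5, N_4=-1]  = 6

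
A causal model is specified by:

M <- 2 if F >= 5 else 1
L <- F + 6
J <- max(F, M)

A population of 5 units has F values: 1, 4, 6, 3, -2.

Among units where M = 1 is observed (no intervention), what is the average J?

Conditioning on M=1 selects the 4 unit(s) with F ∈ {1, 4, 3, -2}. Their J values: 1, 4, 3, 1. Mean = 2.25.

2.25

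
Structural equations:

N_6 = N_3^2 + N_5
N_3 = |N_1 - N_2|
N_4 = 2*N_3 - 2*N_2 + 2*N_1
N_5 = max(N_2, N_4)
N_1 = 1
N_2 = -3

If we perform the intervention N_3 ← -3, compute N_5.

do(N_3=-3) replaces the equation N_3 = |N_1 - N_2| with the constant N_3 = -3.
N_4 = 2*N_3 - 2*N_2 + 2*N_1  [with N_3=-3, N_2=-3, N_1=1]  = 2
N_5 = max(N_2, N_4)  [with N_2=-3, N_4=2]  = 2

2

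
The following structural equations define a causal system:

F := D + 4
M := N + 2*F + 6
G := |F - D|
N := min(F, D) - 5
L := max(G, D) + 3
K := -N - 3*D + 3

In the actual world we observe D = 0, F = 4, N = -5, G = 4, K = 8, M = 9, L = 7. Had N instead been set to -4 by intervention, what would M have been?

10

The intervention breaks the incoming arrows to N: N := min(F, D) - 5 no longer applies, and N = -4.
F = D + 4  [with D=0]  = 4
M = N + 2*F + 6  [with N=-4, F=4]  = 10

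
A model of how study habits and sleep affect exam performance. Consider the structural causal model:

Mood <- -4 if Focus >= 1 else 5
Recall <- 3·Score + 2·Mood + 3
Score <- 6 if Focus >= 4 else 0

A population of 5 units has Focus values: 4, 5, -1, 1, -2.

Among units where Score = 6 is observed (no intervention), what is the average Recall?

13

Conditioning on Score=6 selects the 2 unit(s) with Focus ∈ {4, 5}. Their Recall values: 13, 13. Mean = 13.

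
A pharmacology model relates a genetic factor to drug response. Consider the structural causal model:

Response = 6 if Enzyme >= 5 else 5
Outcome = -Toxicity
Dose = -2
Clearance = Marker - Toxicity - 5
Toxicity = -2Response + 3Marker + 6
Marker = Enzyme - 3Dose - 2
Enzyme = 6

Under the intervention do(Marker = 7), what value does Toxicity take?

do(Marker=7) replaces the equation Marker = Enzyme - 3Dose - 2 with the constant Marker = 7.
Response = 6 if Enzyme >= 5 else 5  [with Enzyme=6]  = 6
Toxicity = -2Response + 3Marker + 6  [with Response=6, Marker=7]  = 15

15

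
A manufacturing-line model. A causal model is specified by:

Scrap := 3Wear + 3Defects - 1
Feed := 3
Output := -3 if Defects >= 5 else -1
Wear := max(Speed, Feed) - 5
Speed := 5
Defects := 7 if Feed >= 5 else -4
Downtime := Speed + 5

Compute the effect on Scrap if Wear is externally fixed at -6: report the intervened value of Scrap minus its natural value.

-18

do(Wear=-6) replaces the equation Wear := max(Speed, Feed) - 5 with the constant Wear = -6.
Defects = 7 if Feed >= 5 else -4  [with Feed=3]  = -4
Scrap = 3Wear + 3Defects - 1  [with Wear=-6, Defects=-4]  = -31
Without intervention: Wear = max(Speed, Feed) - 5  [with Speed=5, Feed=3]  = 0; Defects = 7 if Feed >= 5 else -4  [with Feed=3]  = -4; Scrap = 3Wear + 3Defects - 1  [with Wear=0, Defects=-4]  = -13.
Change = -31 − (-13) = -18.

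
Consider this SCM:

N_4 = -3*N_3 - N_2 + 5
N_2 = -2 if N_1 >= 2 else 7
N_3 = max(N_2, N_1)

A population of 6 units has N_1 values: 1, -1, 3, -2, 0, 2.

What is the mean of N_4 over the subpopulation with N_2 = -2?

-0.5

E[N_4|N_2=-2] averages over only the 2 units with N_2=-2 (N_1 = 3, 2): N_4 = -2, 1, mean -0.5.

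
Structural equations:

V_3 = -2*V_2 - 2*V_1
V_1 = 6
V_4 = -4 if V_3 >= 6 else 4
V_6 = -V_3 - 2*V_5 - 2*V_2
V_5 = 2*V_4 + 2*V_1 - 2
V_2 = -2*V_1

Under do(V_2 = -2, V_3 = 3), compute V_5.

18

Under do(V_2 = -2, V_3 = 3), each intervened variable's structural equation is replaced by its fixed value.
V_4 = -4 if V_3 >= 6 else 4  [with V_3=3]  = 4
V_5 = 2*V_4 + 2*V_1 - 2  [with V_4=4, V_1=6]  = 18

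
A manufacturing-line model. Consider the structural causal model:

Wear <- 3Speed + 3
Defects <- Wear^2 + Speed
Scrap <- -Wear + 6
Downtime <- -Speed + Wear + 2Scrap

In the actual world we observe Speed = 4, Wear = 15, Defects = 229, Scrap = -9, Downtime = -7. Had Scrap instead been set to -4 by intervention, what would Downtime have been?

3

Intervening sets Scrap = -4 and removes its equation (Scrap <- -Wear + 6).
Wear = 3Speed + 3  [with Speed=4]  = 15
Downtime = -Speed + Wear + 2Scrap  [with Speed=4, Wear=15, Scrap=-4]  = 3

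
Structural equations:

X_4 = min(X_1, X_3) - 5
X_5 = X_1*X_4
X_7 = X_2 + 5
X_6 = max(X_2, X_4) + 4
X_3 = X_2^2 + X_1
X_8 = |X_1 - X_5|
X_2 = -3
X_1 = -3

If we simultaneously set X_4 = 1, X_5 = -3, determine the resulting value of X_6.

5

The joint intervention fixes X_4 = 1, X_5 = -3, removing each variable's own equation.
X_6 = max(X_2, X_4) + 4  [with X_2=-3, X_4=1]  = 5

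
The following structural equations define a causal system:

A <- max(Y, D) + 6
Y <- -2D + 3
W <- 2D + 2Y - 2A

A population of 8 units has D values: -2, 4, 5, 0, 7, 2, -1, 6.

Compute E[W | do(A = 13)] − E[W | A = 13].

Under do(A=13), A's equation is replaced by A=13 for every unit. Per-unit W: -16, -28, -30, -20, -34, -24, -18, -32. Mean = -25.25.
Conditioning on A=13 selects the 2 unit(s) with D ∈ {-2, 7}. Their W values: -16, -34. Mean = -25.
Difference = -25.25 − (-25) = -0.25.

-0.25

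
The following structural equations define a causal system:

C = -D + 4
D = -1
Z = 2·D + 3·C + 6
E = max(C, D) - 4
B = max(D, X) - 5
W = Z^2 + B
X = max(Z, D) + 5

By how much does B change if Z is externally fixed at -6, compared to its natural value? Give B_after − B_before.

The intervention breaks the incoming arrows to Z: Z = 2·D + 3·C + 6 no longer applies, and Z = -6.
X = max(Z, D) + 5  [with Z=-6, D=-1]  = 4
B = max(D, X) - 5  [with D=-1, X=4]  = -1
Without intervention: C = -D + 4  [with D=-1]  = 5; Z = 2·D + 3·C + 6  [with D=-1, C=5]  = 19; X = max(Z, D) + 5  [with Z=19, D=-1]  = 24; B = max(D, X) - 5  [with D=-1, X=24]  = 19.
Change = -1 − 19 = -20.

-20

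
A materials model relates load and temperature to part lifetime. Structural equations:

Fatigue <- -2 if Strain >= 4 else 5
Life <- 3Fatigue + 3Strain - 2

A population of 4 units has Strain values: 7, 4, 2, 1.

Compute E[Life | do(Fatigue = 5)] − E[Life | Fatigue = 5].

do(Fatigue=5) breaks Fatigue's dependence on Strain. With Fatigue=5 fixed, Life across the units is 34, 25, 19, 16, mean 23.5.
Observing Fatigue=5 restricts to units where Fatigue's equation naturally yields 5: Strain ∈ {2, 1}. In that subpopulation Life = 19, 16, mean 17.5.
Difference = 23.5 − 17.5 = 6.

6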